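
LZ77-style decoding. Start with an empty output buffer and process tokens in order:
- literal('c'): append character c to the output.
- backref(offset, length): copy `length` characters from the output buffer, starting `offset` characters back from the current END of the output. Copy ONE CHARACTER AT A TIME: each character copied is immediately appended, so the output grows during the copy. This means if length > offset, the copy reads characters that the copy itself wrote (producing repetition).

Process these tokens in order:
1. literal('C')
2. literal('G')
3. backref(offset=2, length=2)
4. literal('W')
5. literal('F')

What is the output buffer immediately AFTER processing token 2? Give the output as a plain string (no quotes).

Token 1: literal('C'). Output: "C"
Token 2: literal('G'). Output: "CG"

Answer: CG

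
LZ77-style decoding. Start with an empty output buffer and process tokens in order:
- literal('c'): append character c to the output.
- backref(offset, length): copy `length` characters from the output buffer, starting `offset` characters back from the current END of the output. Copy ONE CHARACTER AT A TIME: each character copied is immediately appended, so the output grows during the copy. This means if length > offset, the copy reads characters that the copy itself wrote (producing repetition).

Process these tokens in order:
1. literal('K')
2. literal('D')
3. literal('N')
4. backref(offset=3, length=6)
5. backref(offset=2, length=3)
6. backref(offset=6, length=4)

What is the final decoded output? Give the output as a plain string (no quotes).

Answer: KDNKDNKDNDNDKDND

Derivation:
Token 1: literal('K'). Output: "K"
Token 2: literal('D'). Output: "KD"
Token 3: literal('N'). Output: "KDN"
Token 4: backref(off=3, len=6) (overlapping!). Copied 'KDNKDN' from pos 0. Output: "KDNKDNKDN"
Token 5: backref(off=2, len=3) (overlapping!). Copied 'DND' from pos 7. Output: "KDNKDNKDNDND"
Token 6: backref(off=6, len=4). Copied 'KDND' from pos 6. Output: "KDNKDNKDNDNDKDND"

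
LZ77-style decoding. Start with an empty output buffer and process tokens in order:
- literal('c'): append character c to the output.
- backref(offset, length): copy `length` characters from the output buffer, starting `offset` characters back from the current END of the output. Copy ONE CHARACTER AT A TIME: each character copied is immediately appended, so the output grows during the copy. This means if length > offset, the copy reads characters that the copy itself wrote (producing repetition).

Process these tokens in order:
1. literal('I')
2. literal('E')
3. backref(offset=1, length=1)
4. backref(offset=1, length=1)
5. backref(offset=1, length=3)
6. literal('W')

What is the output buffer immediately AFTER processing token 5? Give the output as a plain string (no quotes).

Token 1: literal('I'). Output: "I"
Token 2: literal('E'). Output: "IE"
Token 3: backref(off=1, len=1). Copied 'E' from pos 1. Output: "IEE"
Token 4: backref(off=1, len=1). Copied 'E' from pos 2. Output: "IEEE"
Token 5: backref(off=1, len=3) (overlapping!). Copied 'EEE' from pos 3. Output: "IEEEEEE"

Answer: IEEEEEE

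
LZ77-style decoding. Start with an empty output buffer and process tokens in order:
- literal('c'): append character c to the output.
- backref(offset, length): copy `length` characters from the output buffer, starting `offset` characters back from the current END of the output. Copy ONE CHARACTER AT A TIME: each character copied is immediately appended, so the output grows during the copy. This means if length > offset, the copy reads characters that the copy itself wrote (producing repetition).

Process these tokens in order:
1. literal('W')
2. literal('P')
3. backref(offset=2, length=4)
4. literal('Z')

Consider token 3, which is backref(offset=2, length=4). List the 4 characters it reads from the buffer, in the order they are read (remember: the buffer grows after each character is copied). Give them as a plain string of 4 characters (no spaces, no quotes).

Answer: WPWP

Derivation:
Token 1: literal('W'). Output: "W"
Token 2: literal('P'). Output: "WP"
Token 3: backref(off=2, len=4). Buffer before: "WP" (len 2)
  byte 1: read out[0]='W', append. Buffer now: "WPW"
  byte 2: read out[1]='P', append. Buffer now: "WPWP"
  byte 3: read out[2]='W', append. Buffer now: "WPWPW"
  byte 4: read out[3]='P', append. Buffer now: "WPWPWP"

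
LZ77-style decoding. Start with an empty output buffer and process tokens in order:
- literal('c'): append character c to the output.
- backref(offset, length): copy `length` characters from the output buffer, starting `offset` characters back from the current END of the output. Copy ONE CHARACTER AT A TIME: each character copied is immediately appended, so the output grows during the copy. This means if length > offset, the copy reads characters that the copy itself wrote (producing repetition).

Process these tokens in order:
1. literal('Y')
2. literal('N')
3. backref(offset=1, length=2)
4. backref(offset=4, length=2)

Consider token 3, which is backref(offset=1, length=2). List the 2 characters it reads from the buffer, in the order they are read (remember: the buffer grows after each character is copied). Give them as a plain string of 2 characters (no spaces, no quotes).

Answer: NN

Derivation:
Token 1: literal('Y'). Output: "Y"
Token 2: literal('N'). Output: "YN"
Token 3: backref(off=1, len=2). Buffer before: "YN" (len 2)
  byte 1: read out[1]='N', append. Buffer now: "YNN"
  byte 2: read out[2]='N', append. Buffer now: "YNNN"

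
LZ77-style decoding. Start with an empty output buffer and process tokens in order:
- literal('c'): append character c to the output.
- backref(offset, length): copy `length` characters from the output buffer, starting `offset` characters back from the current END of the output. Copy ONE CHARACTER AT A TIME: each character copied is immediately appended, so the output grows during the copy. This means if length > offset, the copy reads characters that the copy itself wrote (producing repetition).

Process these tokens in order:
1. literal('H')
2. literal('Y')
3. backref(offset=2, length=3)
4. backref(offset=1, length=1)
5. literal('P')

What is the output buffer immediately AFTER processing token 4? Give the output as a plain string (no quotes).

Token 1: literal('H'). Output: "H"
Token 2: literal('Y'). Output: "HY"
Token 3: backref(off=2, len=3) (overlapping!). Copied 'HYH' from pos 0. Output: "HYHYH"
Token 4: backref(off=1, len=1). Copied 'H' from pos 4. Output: "HYHYHH"

Answer: HYHYHH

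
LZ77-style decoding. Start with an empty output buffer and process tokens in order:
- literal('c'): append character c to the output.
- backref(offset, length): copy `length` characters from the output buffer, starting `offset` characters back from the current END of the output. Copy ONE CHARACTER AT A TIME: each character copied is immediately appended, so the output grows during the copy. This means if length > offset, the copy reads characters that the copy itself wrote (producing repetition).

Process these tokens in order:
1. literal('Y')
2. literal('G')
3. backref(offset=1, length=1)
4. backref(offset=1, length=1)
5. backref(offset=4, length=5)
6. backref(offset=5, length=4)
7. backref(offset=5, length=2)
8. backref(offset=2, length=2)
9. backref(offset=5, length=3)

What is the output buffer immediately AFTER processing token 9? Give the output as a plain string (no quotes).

Token 1: literal('Y'). Output: "Y"
Token 2: literal('G'). Output: "YG"
Token 3: backref(off=1, len=1). Copied 'G' from pos 1. Output: "YGG"
Token 4: backref(off=1, len=1). Copied 'G' from pos 2. Output: "YGGG"
Token 5: backref(off=4, len=5) (overlapping!). Copied 'YGGGY' from pos 0. Output: "YGGGYGGGY"
Token 6: backref(off=5, len=4). Copied 'YGGG' from pos 4. Output: "YGGGYGGGYYGGG"
Token 7: backref(off=5, len=2). Copied 'YY' from pos 8. Output: "YGGGYGGGYYGGGYY"
Token 8: backref(off=2, len=2). Copied 'YY' from pos 13. Output: "YGGGYGGGYYGGGYYYY"
Token 9: backref(off=5, len=3). Copied 'GYY' from pos 12. Output: "YGGGYGGGYYGGGYYYYGYY"

Answer: YGGGYGGGYYGGGYYYYGYY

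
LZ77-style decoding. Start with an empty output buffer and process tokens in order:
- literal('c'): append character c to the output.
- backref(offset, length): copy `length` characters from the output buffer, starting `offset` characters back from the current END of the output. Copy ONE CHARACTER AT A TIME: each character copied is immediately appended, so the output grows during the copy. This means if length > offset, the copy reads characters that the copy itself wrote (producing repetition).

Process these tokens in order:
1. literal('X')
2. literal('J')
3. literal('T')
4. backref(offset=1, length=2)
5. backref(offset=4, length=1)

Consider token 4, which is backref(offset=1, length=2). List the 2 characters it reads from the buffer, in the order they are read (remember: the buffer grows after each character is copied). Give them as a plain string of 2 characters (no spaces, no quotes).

Answer: TT

Derivation:
Token 1: literal('X'). Output: "X"
Token 2: literal('J'). Output: "XJ"
Token 3: literal('T'). Output: "XJT"
Token 4: backref(off=1, len=2). Buffer before: "XJT" (len 3)
  byte 1: read out[2]='T', append. Buffer now: "XJTT"
  byte 2: read out[3]='T', append. Buffer now: "XJTTT"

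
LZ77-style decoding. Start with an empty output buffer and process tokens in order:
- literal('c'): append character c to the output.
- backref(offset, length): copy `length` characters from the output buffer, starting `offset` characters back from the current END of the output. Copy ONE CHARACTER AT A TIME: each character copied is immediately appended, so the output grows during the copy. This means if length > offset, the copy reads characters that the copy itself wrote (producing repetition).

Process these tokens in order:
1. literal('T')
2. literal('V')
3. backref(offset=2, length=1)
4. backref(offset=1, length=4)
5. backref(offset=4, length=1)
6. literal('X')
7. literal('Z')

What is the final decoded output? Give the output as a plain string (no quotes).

Token 1: literal('T'). Output: "T"
Token 2: literal('V'). Output: "TV"
Token 3: backref(off=2, len=1). Copied 'T' from pos 0. Output: "TVT"
Token 4: backref(off=1, len=4) (overlapping!). Copied 'TTTT' from pos 2. Output: "TVTTTTT"
Token 5: backref(off=4, len=1). Copied 'T' from pos 3. Output: "TVTTTTTT"
Token 6: literal('X'). Output: "TVTTTTTTX"
Token 7: literal('Z'). Output: "TVTTTTTTXZ"

Answer: TVTTTTTTXZ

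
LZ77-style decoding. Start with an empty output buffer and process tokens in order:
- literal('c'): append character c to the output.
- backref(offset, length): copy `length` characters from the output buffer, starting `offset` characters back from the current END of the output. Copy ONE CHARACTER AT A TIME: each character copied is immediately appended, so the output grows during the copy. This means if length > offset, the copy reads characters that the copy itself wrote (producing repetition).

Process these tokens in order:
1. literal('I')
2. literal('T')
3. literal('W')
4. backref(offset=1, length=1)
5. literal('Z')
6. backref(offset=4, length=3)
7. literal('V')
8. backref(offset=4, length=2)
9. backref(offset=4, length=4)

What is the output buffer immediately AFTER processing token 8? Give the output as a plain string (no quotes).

Answer: ITWWZTWWVTW

Derivation:
Token 1: literal('I'). Output: "I"
Token 2: literal('T'). Output: "IT"
Token 3: literal('W'). Output: "ITW"
Token 4: backref(off=1, len=1). Copied 'W' from pos 2. Output: "ITWW"
Token 5: literal('Z'). Output: "ITWWZ"
Token 6: backref(off=4, len=3). Copied 'TWW' from pos 1. Output: "ITWWZTWW"
Token 7: literal('V'). Output: "ITWWZTWWV"
Token 8: backref(off=4, len=2). Copied 'TW' from pos 5. Output: "ITWWZTWWVTW"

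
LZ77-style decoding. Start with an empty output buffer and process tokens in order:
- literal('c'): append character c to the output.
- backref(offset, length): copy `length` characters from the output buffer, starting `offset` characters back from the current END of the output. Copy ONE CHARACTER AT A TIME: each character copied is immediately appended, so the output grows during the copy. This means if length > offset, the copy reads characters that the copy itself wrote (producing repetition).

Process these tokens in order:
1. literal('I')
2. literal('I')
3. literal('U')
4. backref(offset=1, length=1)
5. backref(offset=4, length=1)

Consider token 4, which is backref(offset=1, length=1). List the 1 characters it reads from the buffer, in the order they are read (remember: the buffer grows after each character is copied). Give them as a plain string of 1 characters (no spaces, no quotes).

Answer: U

Derivation:
Token 1: literal('I'). Output: "I"
Token 2: literal('I'). Output: "II"
Token 3: literal('U'). Output: "IIU"
Token 4: backref(off=1, len=1). Buffer before: "IIU" (len 3)
  byte 1: read out[2]='U', append. Buffer now: "IIUU"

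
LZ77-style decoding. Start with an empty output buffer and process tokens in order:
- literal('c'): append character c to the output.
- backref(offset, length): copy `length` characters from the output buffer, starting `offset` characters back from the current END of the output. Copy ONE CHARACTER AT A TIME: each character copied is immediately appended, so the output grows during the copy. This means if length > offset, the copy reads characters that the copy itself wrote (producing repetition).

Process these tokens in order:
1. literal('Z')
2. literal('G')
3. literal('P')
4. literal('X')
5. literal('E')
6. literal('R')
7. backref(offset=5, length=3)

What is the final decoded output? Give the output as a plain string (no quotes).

Answer: ZGPXERGPX

Derivation:
Token 1: literal('Z'). Output: "Z"
Token 2: literal('G'). Output: "ZG"
Token 3: literal('P'). Output: "ZGP"
Token 4: literal('X'). Output: "ZGPX"
Token 5: literal('E'). Output: "ZGPXE"
Token 6: literal('R'). Output: "ZGPXER"
Token 7: backref(off=5, len=3). Copied 'GPX' from pos 1. Output: "ZGPXERGPX"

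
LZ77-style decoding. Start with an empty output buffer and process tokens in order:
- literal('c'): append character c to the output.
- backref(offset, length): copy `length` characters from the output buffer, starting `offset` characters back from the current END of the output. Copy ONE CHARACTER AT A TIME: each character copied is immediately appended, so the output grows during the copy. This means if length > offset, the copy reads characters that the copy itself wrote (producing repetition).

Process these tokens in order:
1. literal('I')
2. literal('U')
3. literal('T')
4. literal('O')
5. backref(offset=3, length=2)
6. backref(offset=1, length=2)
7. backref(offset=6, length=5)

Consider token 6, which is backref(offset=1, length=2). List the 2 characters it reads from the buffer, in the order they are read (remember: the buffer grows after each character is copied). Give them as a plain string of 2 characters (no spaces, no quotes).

Token 1: literal('I'). Output: "I"
Token 2: literal('U'). Output: "IU"
Token 3: literal('T'). Output: "IUT"
Token 4: literal('O'). Output: "IUTO"
Token 5: backref(off=3, len=2). Copied 'UT' from pos 1. Output: "IUTOUT"
Token 6: backref(off=1, len=2). Buffer before: "IUTOUT" (len 6)
  byte 1: read out[5]='T', append. Buffer now: "IUTOUTT"
  byte 2: read out[6]='T', append. Buffer now: "IUTOUTTT"

Answer: TT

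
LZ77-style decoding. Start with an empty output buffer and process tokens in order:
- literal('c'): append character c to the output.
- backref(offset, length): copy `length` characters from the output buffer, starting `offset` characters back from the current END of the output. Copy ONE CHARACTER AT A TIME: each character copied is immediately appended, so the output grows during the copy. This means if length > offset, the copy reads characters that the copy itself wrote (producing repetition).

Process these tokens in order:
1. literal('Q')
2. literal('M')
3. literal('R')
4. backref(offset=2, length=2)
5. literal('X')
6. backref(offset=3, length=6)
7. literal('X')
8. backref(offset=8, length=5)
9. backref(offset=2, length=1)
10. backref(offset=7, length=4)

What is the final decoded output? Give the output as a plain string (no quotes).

Answer: QMRMRXMRXMRXXXMRXMXXXMR

Derivation:
Token 1: literal('Q'). Output: "Q"
Token 2: literal('M'). Output: "QM"
Token 3: literal('R'). Output: "QMR"
Token 4: backref(off=2, len=2). Copied 'MR' from pos 1. Output: "QMRMR"
Token 5: literal('X'). Output: "QMRMRX"
Token 6: backref(off=3, len=6) (overlapping!). Copied 'MRXMRX' from pos 3. Output: "QMRMRXMRXMRX"
Token 7: literal('X'). Output: "QMRMRXMRXMRXX"
Token 8: backref(off=8, len=5). Copied 'XMRXM' from pos 5. Output: "QMRMRXMRXMRXXXMRXM"
Token 9: backref(off=2, len=1). Copied 'X' from pos 16. Output: "QMRMRXMRXMRXXXMRXMX"
Token 10: backref(off=7, len=4). Copied 'XXMR' from pos 12. Output: "QMRMRXMRXMRXXXMRXMXXXMR"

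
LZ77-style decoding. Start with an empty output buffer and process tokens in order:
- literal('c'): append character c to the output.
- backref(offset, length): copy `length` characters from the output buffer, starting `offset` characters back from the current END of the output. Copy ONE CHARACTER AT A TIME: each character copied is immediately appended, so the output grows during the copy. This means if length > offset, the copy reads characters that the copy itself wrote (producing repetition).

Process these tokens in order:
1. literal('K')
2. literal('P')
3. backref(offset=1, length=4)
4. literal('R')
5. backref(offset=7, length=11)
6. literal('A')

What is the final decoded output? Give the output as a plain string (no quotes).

Token 1: literal('K'). Output: "K"
Token 2: literal('P'). Output: "KP"
Token 3: backref(off=1, len=4) (overlapping!). Copied 'PPPP' from pos 1. Output: "KPPPPP"
Token 4: literal('R'). Output: "KPPPPPR"
Token 5: backref(off=7, len=11) (overlapping!). Copied 'KPPPPPRKPPP' from pos 0. Output: "KPPPPPRKPPPPPRKPPP"
Token 6: literal('A'). Output: "KPPPPPRKPPPPPRKPPPA"

Answer: KPPPPPRKPPPPPRKPPPA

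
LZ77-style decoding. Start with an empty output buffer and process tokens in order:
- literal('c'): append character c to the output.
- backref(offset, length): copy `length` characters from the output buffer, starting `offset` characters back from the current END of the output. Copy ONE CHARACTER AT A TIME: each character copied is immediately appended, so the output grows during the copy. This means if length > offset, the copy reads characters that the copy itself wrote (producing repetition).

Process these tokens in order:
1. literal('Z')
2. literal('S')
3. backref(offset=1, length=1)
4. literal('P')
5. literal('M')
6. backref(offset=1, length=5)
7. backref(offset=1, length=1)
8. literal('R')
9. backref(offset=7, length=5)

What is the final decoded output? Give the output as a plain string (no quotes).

Token 1: literal('Z'). Output: "Z"
Token 2: literal('S'). Output: "ZS"
Token 3: backref(off=1, len=1). Copied 'S' from pos 1. Output: "ZSS"
Token 4: literal('P'). Output: "ZSSP"
Token 5: literal('M'). Output: "ZSSPM"
Token 6: backref(off=1, len=5) (overlapping!). Copied 'MMMMM' from pos 4. Output: "ZSSPMMMMMM"
Token 7: backref(off=1, len=1). Copied 'M' from pos 9. Output: "ZSSPMMMMMMM"
Token 8: literal('R'). Output: "ZSSPMMMMMMMR"
Token 9: backref(off=7, len=5). Copied 'MMMMM' from pos 5. Output: "ZSSPMMMMMMMRMMMMM"

Answer: ZSSPMMMMMMMRMMMMM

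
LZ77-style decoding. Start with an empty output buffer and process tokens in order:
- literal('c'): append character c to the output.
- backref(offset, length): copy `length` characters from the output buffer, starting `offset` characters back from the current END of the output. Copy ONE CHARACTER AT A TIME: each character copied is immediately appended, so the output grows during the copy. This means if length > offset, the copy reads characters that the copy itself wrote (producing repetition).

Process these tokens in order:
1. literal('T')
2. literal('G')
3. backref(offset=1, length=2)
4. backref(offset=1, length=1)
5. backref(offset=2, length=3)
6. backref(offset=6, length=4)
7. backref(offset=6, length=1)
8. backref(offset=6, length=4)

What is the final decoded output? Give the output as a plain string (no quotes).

Answer: TGGGGGGGGGGGGGGGG

Derivation:
Token 1: literal('T'). Output: "T"
Token 2: literal('G'). Output: "TG"
Token 3: backref(off=1, len=2) (overlapping!). Copied 'GG' from pos 1. Output: "TGGG"
Token 4: backref(off=1, len=1). Copied 'G' from pos 3. Output: "TGGGG"
Token 5: backref(off=2, len=3) (overlapping!). Copied 'GGG' from pos 3. Output: "TGGGGGGG"
Token 6: backref(off=6, len=4). Copied 'GGGG' from pos 2. Output: "TGGGGGGGGGGG"
Token 7: backref(off=6, len=1). Copied 'G' from pos 6. Output: "TGGGGGGGGGGGG"
Token 8: backref(off=6, len=4). Copied 'GGGG' from pos 7. Output: "TGGGGGGGGGGGGGGGG"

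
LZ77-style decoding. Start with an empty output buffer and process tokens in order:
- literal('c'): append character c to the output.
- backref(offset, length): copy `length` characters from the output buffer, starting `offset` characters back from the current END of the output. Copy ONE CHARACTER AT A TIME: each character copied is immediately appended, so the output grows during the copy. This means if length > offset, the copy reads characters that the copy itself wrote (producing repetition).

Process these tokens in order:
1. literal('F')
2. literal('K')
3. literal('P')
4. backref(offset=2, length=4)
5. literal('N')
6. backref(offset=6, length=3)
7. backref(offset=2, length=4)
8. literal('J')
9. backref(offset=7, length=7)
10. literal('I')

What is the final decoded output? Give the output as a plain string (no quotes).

Token 1: literal('F'). Output: "F"
Token 2: literal('K'). Output: "FK"
Token 3: literal('P'). Output: "FKP"
Token 4: backref(off=2, len=4) (overlapping!). Copied 'KPKP' from pos 1. Output: "FKPKPKP"
Token 5: literal('N'). Output: "FKPKPKPN"
Token 6: backref(off=6, len=3). Copied 'PKP' from pos 2. Output: "FKPKPKPNPKP"
Token 7: backref(off=2, len=4) (overlapping!). Copied 'KPKP' from pos 9. Output: "FKPKPKPNPKPKPKP"
Token 8: literal('J'). Output: "FKPKPKPNPKPKPKPJ"
Token 9: backref(off=7, len=7). Copied 'KPKPKPJ' from pos 9. Output: "FKPKPKPNPKPKPKPJKPKPKPJ"
Token 10: literal('I'). Output: "FKPKPKPNPKPKPKPJKPKPKPJI"

Answer: FKPKPKPNPKPKPKPJKPKPKPJI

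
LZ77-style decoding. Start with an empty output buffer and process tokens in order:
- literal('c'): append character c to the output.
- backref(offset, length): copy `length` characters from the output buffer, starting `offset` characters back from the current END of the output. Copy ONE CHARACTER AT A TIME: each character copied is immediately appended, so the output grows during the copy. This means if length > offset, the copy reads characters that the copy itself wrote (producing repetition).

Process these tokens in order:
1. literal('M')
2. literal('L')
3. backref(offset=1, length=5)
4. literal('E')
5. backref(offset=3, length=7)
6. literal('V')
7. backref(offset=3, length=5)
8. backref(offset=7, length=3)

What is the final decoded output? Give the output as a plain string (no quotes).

Answer: MLLLLLLELLELLELVELVELLVE

Derivation:
Token 1: literal('M'). Output: "M"
Token 2: literal('L'). Output: "ML"
Token 3: backref(off=1, len=5) (overlapping!). Copied 'LLLLL' from pos 1. Output: "MLLLLLL"
Token 4: literal('E'). Output: "MLLLLLLE"
Token 5: backref(off=3, len=7) (overlapping!). Copied 'LLELLEL' from pos 5. Output: "MLLLLLLELLELLEL"
Token 6: literal('V'). Output: "MLLLLLLELLELLELV"
Token 7: backref(off=3, len=5) (overlapping!). Copied 'ELVEL' from pos 13. Output: "MLLLLLLELLELLELVELVEL"
Token 8: backref(off=7, len=3). Copied 'LVE' from pos 14. Output: "MLLLLLLELLELLELVELVELLVE"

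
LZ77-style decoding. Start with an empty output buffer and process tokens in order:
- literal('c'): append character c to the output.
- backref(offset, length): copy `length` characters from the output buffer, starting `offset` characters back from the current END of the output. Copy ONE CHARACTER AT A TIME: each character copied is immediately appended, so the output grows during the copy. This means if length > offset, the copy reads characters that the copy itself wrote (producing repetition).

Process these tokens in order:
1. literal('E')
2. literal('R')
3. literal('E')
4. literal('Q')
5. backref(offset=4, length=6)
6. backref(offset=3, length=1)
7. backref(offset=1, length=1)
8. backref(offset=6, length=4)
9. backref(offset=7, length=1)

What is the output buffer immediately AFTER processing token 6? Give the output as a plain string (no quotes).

Answer: EREQEREQERQ

Derivation:
Token 1: literal('E'). Output: "E"
Token 2: literal('R'). Output: "ER"
Token 3: literal('E'). Output: "ERE"
Token 4: literal('Q'). Output: "EREQ"
Token 5: backref(off=4, len=6) (overlapping!). Copied 'EREQER' from pos 0. Output: "EREQEREQER"
Token 6: backref(off=3, len=1). Copied 'Q' from pos 7. Output: "EREQEREQERQ"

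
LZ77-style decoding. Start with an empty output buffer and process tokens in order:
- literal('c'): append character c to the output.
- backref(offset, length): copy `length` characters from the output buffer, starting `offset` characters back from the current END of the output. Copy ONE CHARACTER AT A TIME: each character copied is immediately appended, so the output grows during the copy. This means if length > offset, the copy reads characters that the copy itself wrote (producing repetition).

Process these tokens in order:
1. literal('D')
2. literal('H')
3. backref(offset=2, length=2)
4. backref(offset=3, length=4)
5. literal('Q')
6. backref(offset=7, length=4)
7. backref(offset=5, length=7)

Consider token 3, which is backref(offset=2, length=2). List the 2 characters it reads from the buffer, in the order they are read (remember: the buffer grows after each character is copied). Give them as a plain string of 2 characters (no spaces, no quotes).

Token 1: literal('D'). Output: "D"
Token 2: literal('H'). Output: "DH"
Token 3: backref(off=2, len=2). Buffer before: "DH" (len 2)
  byte 1: read out[0]='D', append. Buffer now: "DHD"
  byte 2: read out[1]='H', append. Buffer now: "DHDH"

Answer: DH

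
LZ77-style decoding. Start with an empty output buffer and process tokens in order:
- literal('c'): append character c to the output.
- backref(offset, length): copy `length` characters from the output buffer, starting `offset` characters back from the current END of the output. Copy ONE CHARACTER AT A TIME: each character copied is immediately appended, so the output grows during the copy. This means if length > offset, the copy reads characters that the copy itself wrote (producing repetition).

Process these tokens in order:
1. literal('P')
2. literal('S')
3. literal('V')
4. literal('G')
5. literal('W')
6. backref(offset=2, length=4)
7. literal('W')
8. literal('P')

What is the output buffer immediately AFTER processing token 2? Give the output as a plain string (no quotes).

Token 1: literal('P'). Output: "P"
Token 2: literal('S'). Output: "PS"

Answer: PS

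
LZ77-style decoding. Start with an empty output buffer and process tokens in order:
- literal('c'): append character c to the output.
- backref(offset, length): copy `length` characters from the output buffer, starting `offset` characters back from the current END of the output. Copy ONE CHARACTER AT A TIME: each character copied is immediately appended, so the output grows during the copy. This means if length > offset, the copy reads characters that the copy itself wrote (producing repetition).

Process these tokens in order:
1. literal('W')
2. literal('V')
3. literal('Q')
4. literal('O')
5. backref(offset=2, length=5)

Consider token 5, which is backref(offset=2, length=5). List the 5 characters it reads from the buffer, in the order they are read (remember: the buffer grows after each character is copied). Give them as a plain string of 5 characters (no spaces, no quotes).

Token 1: literal('W'). Output: "W"
Token 2: literal('V'). Output: "WV"
Token 3: literal('Q'). Output: "WVQ"
Token 4: literal('O'). Output: "WVQO"
Token 5: backref(off=2, len=5). Buffer before: "WVQO" (len 4)
  byte 1: read out[2]='Q', append. Buffer now: "WVQOQ"
  byte 2: read out[3]='O', append. Buffer now: "WVQOQO"
  byte 3: read out[4]='Q', append. Buffer now: "WVQOQOQ"
  byte 4: read out[5]='O', append. Buffer now: "WVQOQOQO"
  byte 5: read out[6]='Q', append. Buffer now: "WVQOQOQOQ"

Answer: QOQOQ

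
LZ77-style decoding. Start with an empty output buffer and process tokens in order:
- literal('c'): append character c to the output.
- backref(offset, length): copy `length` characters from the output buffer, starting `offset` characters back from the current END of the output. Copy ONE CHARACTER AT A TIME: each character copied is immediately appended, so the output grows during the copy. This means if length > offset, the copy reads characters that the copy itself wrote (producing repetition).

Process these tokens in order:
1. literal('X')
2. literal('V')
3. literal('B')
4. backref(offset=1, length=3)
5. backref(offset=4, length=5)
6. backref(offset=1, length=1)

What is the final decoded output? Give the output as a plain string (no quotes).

Token 1: literal('X'). Output: "X"
Token 2: literal('V'). Output: "XV"
Token 3: literal('B'). Output: "XVB"
Token 4: backref(off=1, len=3) (overlapping!). Copied 'BBB' from pos 2. Output: "XVBBBB"
Token 5: backref(off=4, len=5) (overlapping!). Copied 'BBBBB' from pos 2. Output: "XVBBBBBBBBB"
Token 6: backref(off=1, len=1). Copied 'B' from pos 10. Output: "XVBBBBBBBBBB"

Answer: XVBBBBBBBBBB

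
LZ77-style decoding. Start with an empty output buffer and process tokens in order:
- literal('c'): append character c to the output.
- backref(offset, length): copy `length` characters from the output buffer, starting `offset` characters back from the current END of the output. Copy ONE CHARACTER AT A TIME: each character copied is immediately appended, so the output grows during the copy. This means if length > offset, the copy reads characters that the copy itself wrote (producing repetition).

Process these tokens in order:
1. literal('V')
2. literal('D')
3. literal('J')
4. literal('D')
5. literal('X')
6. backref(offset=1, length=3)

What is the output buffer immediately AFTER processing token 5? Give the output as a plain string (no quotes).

Answer: VDJDX

Derivation:
Token 1: literal('V'). Output: "V"
Token 2: literal('D'). Output: "VD"
Token 3: literal('J'). Output: "VDJ"
Token 4: literal('D'). Output: "VDJD"
Token 5: literal('X'). Output: "VDJDX"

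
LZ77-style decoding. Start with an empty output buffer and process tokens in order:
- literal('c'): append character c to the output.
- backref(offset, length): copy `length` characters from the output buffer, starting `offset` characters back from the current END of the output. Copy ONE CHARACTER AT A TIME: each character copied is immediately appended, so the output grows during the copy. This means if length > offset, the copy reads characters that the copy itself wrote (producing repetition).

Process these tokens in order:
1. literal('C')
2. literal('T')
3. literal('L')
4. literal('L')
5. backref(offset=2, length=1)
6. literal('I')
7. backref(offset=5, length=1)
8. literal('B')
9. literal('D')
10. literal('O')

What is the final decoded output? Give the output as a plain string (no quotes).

Token 1: literal('C'). Output: "C"
Token 2: literal('T'). Output: "CT"
Token 3: literal('L'). Output: "CTL"
Token 4: literal('L'). Output: "CTLL"
Token 5: backref(off=2, len=1). Copied 'L' from pos 2. Output: "CTLLL"
Token 6: literal('I'). Output: "CTLLLI"
Token 7: backref(off=5, len=1). Copied 'T' from pos 1. Output: "CTLLLIT"
Token 8: literal('B'). Output: "CTLLLITB"
Token 9: literal('D'). Output: "CTLLLITBD"
Token 10: literal('O'). Output: "CTLLLITBDO"

Answer: CTLLLITBDO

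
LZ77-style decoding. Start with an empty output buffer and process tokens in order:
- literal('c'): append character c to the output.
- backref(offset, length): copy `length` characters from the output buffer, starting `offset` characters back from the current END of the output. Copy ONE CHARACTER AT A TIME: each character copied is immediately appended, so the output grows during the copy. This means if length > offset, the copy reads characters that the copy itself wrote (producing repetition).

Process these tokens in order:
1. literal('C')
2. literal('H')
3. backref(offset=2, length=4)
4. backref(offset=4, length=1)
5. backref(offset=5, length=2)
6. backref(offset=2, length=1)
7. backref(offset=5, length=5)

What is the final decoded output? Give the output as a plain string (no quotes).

Token 1: literal('C'). Output: "C"
Token 2: literal('H'). Output: "CH"
Token 3: backref(off=2, len=4) (overlapping!). Copied 'CHCH' from pos 0. Output: "CHCHCH"
Token 4: backref(off=4, len=1). Copied 'C' from pos 2. Output: "CHCHCHC"
Token 5: backref(off=5, len=2). Copied 'CH' from pos 2. Output: "CHCHCHCCH"
Token 6: backref(off=2, len=1). Copied 'C' from pos 7. Output: "CHCHCHCCHC"
Token 7: backref(off=5, len=5). Copied 'HCCHC' from pos 5. Output: "CHCHCHCCHCHCCHC"

Answer: CHCHCHCCHCHCCHC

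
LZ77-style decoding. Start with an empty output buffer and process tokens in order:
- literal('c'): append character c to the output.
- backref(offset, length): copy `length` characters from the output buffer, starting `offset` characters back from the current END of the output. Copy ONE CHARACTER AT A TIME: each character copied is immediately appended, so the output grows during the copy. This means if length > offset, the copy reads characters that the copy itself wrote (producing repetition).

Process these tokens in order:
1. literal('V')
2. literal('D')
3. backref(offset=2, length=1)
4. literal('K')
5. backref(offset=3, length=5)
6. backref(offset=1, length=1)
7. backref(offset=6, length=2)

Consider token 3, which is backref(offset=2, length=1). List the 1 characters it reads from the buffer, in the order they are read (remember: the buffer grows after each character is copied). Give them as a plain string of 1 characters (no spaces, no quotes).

Token 1: literal('V'). Output: "V"
Token 2: literal('D'). Output: "VD"
Token 3: backref(off=2, len=1). Buffer before: "VD" (len 2)
  byte 1: read out[0]='V', append. Buffer now: "VDV"

Answer: V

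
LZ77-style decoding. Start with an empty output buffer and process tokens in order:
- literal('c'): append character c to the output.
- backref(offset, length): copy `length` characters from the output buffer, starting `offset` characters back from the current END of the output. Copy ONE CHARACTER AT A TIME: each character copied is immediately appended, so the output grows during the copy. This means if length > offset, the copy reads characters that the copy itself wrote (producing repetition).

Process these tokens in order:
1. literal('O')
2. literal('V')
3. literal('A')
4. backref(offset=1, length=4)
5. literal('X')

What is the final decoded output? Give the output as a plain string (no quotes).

Answer: OVAAAAAX

Derivation:
Token 1: literal('O'). Output: "O"
Token 2: literal('V'). Output: "OV"
Token 3: literal('A'). Output: "OVA"
Token 4: backref(off=1, len=4) (overlapping!). Copied 'AAAA' from pos 2. Output: "OVAAAAA"
Token 5: literal('X'). Output: "OVAAAAAX"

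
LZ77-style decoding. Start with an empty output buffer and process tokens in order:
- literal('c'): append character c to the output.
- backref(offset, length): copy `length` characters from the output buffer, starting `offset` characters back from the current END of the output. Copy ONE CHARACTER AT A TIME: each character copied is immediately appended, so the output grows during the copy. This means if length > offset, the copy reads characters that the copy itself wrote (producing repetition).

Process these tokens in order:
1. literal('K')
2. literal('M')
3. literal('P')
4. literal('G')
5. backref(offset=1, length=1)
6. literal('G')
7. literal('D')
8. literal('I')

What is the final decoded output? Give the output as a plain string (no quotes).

Token 1: literal('K'). Output: "K"
Token 2: literal('M'). Output: "KM"
Token 3: literal('P'). Output: "KMP"
Token 4: literal('G'). Output: "KMPG"
Token 5: backref(off=1, len=1). Copied 'G' from pos 3. Output: "KMPGG"
Token 6: literal('G'). Output: "KMPGGG"
Token 7: literal('D'). Output: "KMPGGGD"
Token 8: literal('I'). Output: "KMPGGGDI"

Answer: KMPGGGDI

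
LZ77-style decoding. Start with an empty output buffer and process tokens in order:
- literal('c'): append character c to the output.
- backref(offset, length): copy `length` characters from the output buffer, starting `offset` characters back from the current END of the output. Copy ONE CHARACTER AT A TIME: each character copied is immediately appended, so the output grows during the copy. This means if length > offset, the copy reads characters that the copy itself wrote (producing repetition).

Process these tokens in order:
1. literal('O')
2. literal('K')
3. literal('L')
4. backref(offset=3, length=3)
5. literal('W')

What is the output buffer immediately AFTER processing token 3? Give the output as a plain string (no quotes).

Answer: OKL

Derivation:
Token 1: literal('O'). Output: "O"
Token 2: literal('K'). Output: "OK"
Token 3: literal('L'). Output: "OKL"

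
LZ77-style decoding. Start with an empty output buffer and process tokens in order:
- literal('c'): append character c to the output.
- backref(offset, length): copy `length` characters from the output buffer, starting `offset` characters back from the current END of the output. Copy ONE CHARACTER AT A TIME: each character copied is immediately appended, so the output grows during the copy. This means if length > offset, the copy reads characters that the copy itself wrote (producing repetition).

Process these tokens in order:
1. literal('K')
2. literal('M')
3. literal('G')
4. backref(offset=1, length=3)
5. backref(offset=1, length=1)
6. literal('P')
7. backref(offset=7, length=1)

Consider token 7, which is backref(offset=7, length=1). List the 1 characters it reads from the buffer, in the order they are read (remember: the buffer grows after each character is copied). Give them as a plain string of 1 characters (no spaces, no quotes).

Token 1: literal('K'). Output: "K"
Token 2: literal('M'). Output: "KM"
Token 3: literal('G'). Output: "KMG"
Token 4: backref(off=1, len=3) (overlapping!). Copied 'GGG' from pos 2. Output: "KMGGGG"
Token 5: backref(off=1, len=1). Copied 'G' from pos 5. Output: "KMGGGGG"
Token 6: literal('P'). Output: "KMGGGGGP"
Token 7: backref(off=7, len=1). Buffer before: "KMGGGGGP" (len 8)
  byte 1: read out[1]='M', append. Buffer now: "KMGGGGGPM"

Answer: M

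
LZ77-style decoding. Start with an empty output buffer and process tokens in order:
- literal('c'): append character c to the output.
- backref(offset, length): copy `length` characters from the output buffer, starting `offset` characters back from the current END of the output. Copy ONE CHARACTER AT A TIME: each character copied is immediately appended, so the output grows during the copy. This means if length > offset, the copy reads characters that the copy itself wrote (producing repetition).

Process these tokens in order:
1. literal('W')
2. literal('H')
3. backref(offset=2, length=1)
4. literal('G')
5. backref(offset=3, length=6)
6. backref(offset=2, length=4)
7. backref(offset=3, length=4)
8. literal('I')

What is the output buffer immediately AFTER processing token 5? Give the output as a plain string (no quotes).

Answer: WHWGHWGHWG

Derivation:
Token 1: literal('W'). Output: "W"
Token 2: literal('H'). Output: "WH"
Token 3: backref(off=2, len=1). Copied 'W' from pos 0. Output: "WHW"
Token 4: literal('G'). Output: "WHWG"
Token 5: backref(off=3, len=6) (overlapping!). Copied 'HWGHWG' from pos 1. Output: "WHWGHWGHWG"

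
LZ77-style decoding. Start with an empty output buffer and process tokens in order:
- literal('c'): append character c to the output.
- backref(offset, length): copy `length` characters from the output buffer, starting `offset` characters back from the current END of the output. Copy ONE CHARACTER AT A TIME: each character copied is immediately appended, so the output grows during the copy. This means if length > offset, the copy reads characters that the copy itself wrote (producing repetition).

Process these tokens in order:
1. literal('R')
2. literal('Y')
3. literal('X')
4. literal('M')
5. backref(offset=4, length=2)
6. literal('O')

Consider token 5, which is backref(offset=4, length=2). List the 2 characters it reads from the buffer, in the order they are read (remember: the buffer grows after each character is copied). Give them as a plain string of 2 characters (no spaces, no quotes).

Token 1: literal('R'). Output: "R"
Token 2: literal('Y'). Output: "RY"
Token 3: literal('X'). Output: "RYX"
Token 4: literal('M'). Output: "RYXM"
Token 5: backref(off=4, len=2). Buffer before: "RYXM" (len 4)
  byte 1: read out[0]='R', append. Buffer now: "RYXMR"
  byte 2: read out[1]='Y', append. Buffer now: "RYXMRY"

Answer: RY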